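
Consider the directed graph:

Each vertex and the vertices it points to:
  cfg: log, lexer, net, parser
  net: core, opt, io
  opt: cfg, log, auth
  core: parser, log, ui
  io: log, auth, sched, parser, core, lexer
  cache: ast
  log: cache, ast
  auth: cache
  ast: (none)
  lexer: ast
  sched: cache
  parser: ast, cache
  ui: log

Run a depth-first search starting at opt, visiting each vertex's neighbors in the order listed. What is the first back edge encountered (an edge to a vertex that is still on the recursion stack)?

net->opt

DFS from opt (visiting each vertex's neighbors in the order listed); mark gray on enter, black on exit:
opt gray
  cfg gray
    log gray
      cache gray
        ast gray
        ast black
      cache black
      log→ast: ast black — skip
    log black
    lexer gray
      lexer→ast: ast black — skip
    lexer black
    net gray
      core gray
        parser gray
          parser→ast: ast black — skip
          parser→cache: cache black — skip
        parser black
        core→log: log black — skip
        ui gray
          ui→log: log black — skip
        ui black
      core black
      net→opt: opt is gray → back edge
First back edge: net → opt.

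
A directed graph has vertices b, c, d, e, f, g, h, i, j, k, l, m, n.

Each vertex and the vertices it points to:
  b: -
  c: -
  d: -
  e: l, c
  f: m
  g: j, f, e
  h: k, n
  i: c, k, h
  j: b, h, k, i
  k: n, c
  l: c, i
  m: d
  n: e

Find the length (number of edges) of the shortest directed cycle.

5

For each vertex v, BFS finds the shortest path from v back to v.
The shortest such closed walk is e → l → i → k → n → e, length 5.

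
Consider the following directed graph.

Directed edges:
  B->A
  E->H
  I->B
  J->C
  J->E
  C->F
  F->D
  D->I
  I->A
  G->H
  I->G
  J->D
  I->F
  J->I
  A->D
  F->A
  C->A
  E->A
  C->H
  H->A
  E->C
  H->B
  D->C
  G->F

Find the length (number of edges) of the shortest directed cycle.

3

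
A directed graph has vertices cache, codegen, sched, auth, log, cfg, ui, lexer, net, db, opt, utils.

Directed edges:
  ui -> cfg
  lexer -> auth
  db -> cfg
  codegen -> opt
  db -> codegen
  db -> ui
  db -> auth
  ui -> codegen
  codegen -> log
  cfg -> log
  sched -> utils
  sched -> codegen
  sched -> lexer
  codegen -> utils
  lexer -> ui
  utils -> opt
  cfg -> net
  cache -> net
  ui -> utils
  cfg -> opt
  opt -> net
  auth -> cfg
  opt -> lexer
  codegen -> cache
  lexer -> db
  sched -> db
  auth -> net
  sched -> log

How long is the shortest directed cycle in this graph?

For each vertex v, BFS finds the shortest path from v back to v.
The shortest such closed walk is lexer → auth → cfg → opt → lexer, length 4.

4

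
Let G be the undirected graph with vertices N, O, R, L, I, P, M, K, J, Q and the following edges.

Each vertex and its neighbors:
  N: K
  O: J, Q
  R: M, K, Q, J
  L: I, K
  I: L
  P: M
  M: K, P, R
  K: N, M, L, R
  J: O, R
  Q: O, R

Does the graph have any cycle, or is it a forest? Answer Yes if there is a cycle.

DFS, tracking each vertex's parent; an edge to a visited non-parent vertex closes a cycle.
Start from R:
visit R (parent –)
  visit M (parent R)
    visit K (parent M)
      visit N (parent K)
        N–K: parent, skip
      K–M: parent, skip
      visit L (parent K)
        visit I (parent L)
          I–L: parent, skip
        L–K: parent, skip
      K–R: R visited and ≠ parent → cycle
Cycle: R – M – K – R.

Yes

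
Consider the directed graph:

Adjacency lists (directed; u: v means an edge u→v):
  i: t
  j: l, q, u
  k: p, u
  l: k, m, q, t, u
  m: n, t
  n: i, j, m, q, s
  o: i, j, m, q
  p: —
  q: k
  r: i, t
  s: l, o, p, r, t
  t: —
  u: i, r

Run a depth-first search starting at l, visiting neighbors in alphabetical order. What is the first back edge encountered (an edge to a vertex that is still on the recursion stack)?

DFS from l (visiting neighbors in alphabetical order); mark gray on enter, black on exit:
l gray
  k gray
    p gray
    p black
    u gray
      i gray
        t gray
        t black
      i black
      r gray
        r→i: i black — skip
        r→t: t black — skip
      r black
    u black
  k black
  m gray
    n gray
      n→i: i black — skip
      j gray
        j→l: l is gray → back edge
First back edge: j → l.

j->l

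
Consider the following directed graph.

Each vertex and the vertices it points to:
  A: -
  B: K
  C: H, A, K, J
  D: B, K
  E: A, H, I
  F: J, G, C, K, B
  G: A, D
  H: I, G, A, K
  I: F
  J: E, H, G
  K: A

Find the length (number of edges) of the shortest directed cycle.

4

For each vertex v, BFS finds the shortest path from v back to v.
The shortest such closed walk is F → J → H → I → F, length 4.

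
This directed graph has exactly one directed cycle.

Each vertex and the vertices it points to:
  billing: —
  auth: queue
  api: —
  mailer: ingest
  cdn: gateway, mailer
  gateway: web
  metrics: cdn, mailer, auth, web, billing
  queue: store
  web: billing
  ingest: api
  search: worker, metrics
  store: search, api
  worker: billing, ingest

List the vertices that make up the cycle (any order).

DFS with gray/black marking from search:
search gray
  worker gray
    billing gray
    billing black
    ingest gray
      api gray
      api black
    ingest black
  worker black
  metrics gray
    cdn gray
      gateway gray
        web gray
          web→billing: billing black — skip
        web black
      gateway black
      mailer gray
        mailer→ingest: ingest black — skip
      mailer black
    cdn black
    metrics→mailer: mailer black — skip
    auth gray
      queue gray
        store gray
          store→search: search is gray → back edge
Back edge closes the cycle search → metrics → auth → queue → store → search; its vertices are {auth, queue, store, search, metrics}.

auth, queue, store, search, metrics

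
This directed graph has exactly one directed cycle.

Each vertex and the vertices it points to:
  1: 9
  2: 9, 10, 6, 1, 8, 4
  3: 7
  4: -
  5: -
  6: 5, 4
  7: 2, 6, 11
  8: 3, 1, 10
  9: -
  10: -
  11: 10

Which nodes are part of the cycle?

2, 3, 7, 8

DFS with gray/black marking from 7:
7 gray
  2 gray
    9 gray
    9 black
    10 gray
    10 black
    6 gray
      5 gray
      5 black
      4 gray
      4 black
    6 black
    1 gray
      1→9: 9 black — skip
    1 black
    8 gray
      3 gray
        3→7: 7 is gray → back edge
Back edge closes the cycle 7 → 2 → 8 → 3 → 7; its vertices are {2, 3, 7, 8}.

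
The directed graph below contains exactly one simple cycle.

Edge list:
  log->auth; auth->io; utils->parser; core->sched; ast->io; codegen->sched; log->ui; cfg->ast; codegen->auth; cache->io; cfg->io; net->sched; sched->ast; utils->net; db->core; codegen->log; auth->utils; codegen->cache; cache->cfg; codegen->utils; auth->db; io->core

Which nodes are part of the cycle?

io, ast, core, sched

DFS with gray/black marking from io:
io gray
  core gray
    sched gray
      ast gray
        ast→io: io is gray → back edge
Back edge closes the cycle io → core → sched → ast → io; its vertices are {io, ast, core, sched}.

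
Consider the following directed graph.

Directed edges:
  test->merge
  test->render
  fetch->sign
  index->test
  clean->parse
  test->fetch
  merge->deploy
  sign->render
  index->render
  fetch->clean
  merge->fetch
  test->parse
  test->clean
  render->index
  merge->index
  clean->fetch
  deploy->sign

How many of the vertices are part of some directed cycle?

8

A vertex is on a directed cycle iff it belongs to a strongly connected component of size ≥ 2 (or has a self-loop).
The vertices on cycles are {sign, test, clean, fetch, index, merge, deploy, render} — 8 in total.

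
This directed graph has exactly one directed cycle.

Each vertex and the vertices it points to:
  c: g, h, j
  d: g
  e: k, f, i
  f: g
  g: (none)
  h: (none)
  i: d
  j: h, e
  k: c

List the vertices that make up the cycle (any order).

c, e, j, k

DFS with gray/black marking from e:
e gray
  k gray
    c gray
      g gray
      g black
      h gray
      h black
      j gray
        j→h: h black — skip
        j→e: e is gray → back edge
Back edge closes the cycle e → k → c → j → e; its vertices are {c, e, j, k}.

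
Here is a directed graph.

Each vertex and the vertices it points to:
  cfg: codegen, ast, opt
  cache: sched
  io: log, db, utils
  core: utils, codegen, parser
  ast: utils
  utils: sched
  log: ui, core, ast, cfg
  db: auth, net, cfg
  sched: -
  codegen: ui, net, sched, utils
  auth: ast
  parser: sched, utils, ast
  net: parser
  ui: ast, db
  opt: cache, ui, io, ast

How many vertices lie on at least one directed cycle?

8

A vertex is on a directed cycle iff it belongs to a strongly connected component of size ≥ 2 (or has a self-loop).
The vertices on cycles are {db, io, ui, cfg, log, opt, core, codegen} — 8 in total.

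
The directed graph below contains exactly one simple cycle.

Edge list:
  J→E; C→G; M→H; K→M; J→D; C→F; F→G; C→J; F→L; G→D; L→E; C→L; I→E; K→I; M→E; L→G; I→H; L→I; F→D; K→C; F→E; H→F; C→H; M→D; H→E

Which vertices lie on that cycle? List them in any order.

F, H, I, L

DFS with gray/black marking from F:
F gray
  G gray
    D gray
    D black
  G black
  L gray
    E gray
    E black
    I gray
      H gray
        H→F: F is gray → back edge
Back edge closes the cycle F → L → I → H → F; its vertices are {F, H, I, L}.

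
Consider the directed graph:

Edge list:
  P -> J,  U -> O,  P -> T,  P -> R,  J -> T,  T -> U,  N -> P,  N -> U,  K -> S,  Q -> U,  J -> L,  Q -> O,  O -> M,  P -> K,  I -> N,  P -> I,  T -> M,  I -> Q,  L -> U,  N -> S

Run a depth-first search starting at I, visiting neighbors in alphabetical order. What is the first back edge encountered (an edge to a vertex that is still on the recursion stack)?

DFS from I (visiting neighbors in alphabetical order); mark gray on enter, black on exit:
I gray
  N gray
    P gray
      P→I: I is gray → back edge
First back edge: P → I.

P→I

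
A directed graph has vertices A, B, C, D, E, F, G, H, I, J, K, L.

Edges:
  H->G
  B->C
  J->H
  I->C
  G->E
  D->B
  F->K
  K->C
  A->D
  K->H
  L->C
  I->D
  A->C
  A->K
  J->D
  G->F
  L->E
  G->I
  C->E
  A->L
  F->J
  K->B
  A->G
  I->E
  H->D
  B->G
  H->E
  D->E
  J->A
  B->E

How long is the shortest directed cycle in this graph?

4

For each vertex v, BFS finds the shortest path from v back to v.
The shortest such closed walk is J → A → G → F → J, length 4.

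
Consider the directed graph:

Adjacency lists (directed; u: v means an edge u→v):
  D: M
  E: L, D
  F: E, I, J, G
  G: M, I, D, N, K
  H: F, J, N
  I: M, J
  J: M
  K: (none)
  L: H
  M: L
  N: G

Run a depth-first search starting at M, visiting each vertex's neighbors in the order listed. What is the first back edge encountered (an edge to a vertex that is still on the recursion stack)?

DFS from M (visiting each vertex's neighbors in the order listed); mark gray on enter, black on exit:
M gray
  L gray
    H gray
      F gray
        E gray
          E→L: L is gray → back edge
First back edge: E → L.

E->L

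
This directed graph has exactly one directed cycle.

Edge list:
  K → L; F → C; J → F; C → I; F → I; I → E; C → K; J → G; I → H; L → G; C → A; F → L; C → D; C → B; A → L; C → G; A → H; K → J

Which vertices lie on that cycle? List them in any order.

DFS with gray/black marking from F:
F gray
  L gray
    G gray
    G black
  L black
  C gray
    K gray
      K→L: L black — skip
      J gray
        J→G: G black — skip
        J→F: F is gray → back edge
Back edge closes the cycle F → C → K → J → F; its vertices are {C, F, J, K}.

C, F, J, K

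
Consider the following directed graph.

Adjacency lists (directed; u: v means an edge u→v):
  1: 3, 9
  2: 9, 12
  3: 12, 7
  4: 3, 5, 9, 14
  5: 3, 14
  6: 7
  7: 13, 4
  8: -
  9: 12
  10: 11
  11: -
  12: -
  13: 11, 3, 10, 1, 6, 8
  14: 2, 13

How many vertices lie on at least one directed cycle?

8

A vertex is on a directed cycle iff it belongs to a strongly connected component of size ≥ 2 (or has a self-loop).
The vertices on cycles are {1, 3, 4, 5, 6, 7, 13, 14} — 8 in total.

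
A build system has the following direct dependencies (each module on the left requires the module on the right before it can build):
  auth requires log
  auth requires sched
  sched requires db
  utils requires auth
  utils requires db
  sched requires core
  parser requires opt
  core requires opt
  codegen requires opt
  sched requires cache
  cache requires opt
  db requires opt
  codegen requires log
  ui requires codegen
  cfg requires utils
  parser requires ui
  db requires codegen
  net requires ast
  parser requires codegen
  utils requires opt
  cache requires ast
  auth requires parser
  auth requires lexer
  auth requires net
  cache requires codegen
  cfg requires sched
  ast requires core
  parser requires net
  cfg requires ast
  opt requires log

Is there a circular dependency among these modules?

DFS with white/gray/black marking, starting from codegen:
codegen gray
  opt gray
    log gray
    log black
  opt black
  codegen→log: log black — skip
codegen black
cache gray
  cache→opt: opt black — skip
  cache→codegen: codegen black — skip
  ast gray
    core gray
      core→opt: opt black — skip
    core black
  ast black
cache black
db gray
  db→opt: opt black — skip
  db→codegen: codegen black — skip
db black
ui gray
  ui→codegen: codegen black — skip
ui black
auth gray
  sched gray
    sched→cache: cache black — skip
    sched→core: core black — skip
    sched→db: db black — skip
  sched black
  auth→log: log black — skip
  net gray
    net→ast: ast black — skip
  net black
  parser gray
    parser→net: net black — skip
    parser→opt: opt black — skip
    parser→ui: ui black — skip
    parser→codegen: codegen black — skip
  parser black
  lexer gray
  lexer black
auth black
cfg gray
  cfg→ast: ast black — skip
  cfg→sched: sched black — skip
  utils gray
    utils→db: db black — skip
    utils→auth: auth black — skip
    utils→opt: opt black — skip
  utils black
cfg black
Every edge goes to a white or black vertex — no back edge, so the graph is acyclic.

No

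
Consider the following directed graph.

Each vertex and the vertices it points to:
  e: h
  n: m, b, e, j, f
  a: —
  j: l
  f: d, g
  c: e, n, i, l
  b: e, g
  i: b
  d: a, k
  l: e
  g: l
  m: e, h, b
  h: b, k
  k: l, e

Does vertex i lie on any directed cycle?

No

i lies on a cycle iff there is a path from i back to itself.
Exploring from i, it never reaches itself; equivalently, its strongly connected component is a singleton.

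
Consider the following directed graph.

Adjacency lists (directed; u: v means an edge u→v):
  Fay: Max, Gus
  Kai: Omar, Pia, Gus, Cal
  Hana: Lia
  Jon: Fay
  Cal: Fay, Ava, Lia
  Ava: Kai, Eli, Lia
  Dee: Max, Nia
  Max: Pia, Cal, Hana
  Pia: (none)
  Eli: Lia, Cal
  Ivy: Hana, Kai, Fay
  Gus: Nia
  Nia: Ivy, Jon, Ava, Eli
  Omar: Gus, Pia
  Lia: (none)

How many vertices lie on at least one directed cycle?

11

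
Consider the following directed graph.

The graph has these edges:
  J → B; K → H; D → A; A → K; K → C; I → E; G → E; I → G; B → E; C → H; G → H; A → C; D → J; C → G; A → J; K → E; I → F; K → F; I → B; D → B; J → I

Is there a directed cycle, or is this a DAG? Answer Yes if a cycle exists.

DFS with white/gray/black marking, starting from H:
H gray
H black
A gray
  K gray
    K→H: H black — skip
    F gray
    F black
    C gray
      C→H: H black — skip
      G gray
        E gray
        E black
        G→H: H black — skip
      G black
    C black
    K→E: E black — skip
  K black
  J gray
    I gray
      I→F: F black — skip
      I→E: E black — skip
      B gray
        B→E: E black — skip
      B black
      I→G: G black — skip
    I black
    J→B: B black — skip
  J black
  A→C: C black — skip
A black
D gray
  D→A: A black — skip
  D→B: B black — skip
  D→J: J black — skip
D black
Every edge goes to a white or black vertex — no back edge, so the graph is acyclic.

No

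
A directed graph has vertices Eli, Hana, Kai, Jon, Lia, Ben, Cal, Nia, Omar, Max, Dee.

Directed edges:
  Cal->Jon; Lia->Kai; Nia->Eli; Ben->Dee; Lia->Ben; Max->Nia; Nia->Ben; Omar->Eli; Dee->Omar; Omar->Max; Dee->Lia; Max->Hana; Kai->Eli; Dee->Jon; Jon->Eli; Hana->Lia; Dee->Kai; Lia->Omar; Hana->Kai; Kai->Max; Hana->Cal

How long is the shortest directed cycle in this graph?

For each vertex v, BFS finds the shortest path from v back to v.
The shortest such closed walk is Max → Hana → Kai → Max, length 3.

3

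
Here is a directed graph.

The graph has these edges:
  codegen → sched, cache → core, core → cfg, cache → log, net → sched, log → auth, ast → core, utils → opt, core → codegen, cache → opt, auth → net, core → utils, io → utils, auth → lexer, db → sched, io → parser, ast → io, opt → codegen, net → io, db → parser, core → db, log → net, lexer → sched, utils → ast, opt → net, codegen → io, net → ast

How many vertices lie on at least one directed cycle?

A vertex is on a directed cycle iff it belongs to a strongly connected component of size ≥ 2 (or has a self-loop).
The vertices on cycles are {io, ast, net, opt, core, utils, codegen} — 7 in total.

7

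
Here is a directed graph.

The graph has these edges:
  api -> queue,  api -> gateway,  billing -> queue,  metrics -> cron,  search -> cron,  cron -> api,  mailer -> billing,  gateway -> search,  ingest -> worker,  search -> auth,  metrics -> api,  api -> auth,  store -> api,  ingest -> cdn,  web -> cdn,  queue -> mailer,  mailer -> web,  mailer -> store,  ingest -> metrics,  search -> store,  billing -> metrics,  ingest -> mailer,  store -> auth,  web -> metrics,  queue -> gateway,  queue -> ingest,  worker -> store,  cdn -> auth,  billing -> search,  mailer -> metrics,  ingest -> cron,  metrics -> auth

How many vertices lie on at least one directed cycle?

A vertex is on a directed cycle iff it belongs to a strongly connected component of size ≥ 2 (or has a self-loop).
The vertices on cycles are {api, web, cron, queue, store, ingest, mailer, search, worker, billing, gateway, metrics} — 12 in total.

12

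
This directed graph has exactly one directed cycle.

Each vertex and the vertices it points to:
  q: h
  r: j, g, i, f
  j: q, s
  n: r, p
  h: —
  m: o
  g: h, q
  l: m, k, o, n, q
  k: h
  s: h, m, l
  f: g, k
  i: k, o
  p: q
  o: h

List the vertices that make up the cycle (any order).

DFS with gray/black marking from n:
n gray
  r gray
    j gray
      q gray
        h gray
        h black
      q black
      s gray
        s→h: h black — skip
        m gray
          o gray
            o→h: h black — skip
          o black
        m black
        l gray
          l→m: m black — skip
          k gray
            k→h: h black — skip
          k black
          l→o: o black — skip
          l→n: n is gray → back edge
Back edge closes the cycle n → r → j → s → l → n; its vertices are {j, l, n, r, s}.

j, l, n, r, s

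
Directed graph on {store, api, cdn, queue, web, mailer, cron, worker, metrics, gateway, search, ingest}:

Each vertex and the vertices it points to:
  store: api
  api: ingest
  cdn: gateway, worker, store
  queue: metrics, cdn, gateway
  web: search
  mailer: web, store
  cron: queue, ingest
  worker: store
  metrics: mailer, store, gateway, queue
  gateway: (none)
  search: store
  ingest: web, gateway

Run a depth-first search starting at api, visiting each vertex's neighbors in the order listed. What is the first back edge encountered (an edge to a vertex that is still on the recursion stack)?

DFS from api (visiting each vertex's neighbors in the order listed); mark gray on enter, black on exit:
api gray
  ingest gray
    web gray
      search gray
        store gray
          store→api: api is gray → back edge
First back edge: store → api.

store→api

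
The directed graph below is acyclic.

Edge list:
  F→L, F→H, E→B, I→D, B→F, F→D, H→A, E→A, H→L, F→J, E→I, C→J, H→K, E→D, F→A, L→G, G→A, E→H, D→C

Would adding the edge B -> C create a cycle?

No

Adding B→C creates a cycle iff C can already reach B.
Explore from C: no path reaches B. The graph stays acyclic.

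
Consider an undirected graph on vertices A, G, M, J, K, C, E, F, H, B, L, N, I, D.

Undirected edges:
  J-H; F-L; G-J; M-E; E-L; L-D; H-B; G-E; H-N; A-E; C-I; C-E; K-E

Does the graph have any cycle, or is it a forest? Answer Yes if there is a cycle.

DFS, tracking each vertex's parent; an edge to a visited non-parent vertex closes a cycle.
Start from I:
visit I (parent –)
  visit C (parent I)
    visit E (parent C)
      visit L (parent E)
        visit D (parent L)
          D–L: parent, skip
        visit F (parent L)
          F–L: parent, skip
        L–E: parent, skip
      visit M (parent E)
        M–E: parent, skip
      visit A (parent E)
        A–E: parent, skip
      visit K (parent E)
        K–E: parent, skip
      E–C: parent, skip
      visit G (parent E)
        visit J (parent G)
          J–G: parent, skip
          visit H (parent J)
            H–J: parent, skip
            visit B (parent H)
              B–H: parent, skip
            visit N (parent H)
              N–H: parent, skip
        G–E: parent, skip
    C–I: parent, skip
No non-parent visited neighbor found — the graph is a forest.

No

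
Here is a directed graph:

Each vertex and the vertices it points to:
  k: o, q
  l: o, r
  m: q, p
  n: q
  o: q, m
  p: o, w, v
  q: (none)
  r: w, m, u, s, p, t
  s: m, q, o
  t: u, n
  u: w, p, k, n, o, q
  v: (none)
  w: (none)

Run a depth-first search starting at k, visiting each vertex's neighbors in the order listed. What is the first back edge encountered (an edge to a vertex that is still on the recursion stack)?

DFS from k (visiting each vertex's neighbors in the order listed); mark gray on enter, black on exit:
k gray
  o gray
    q gray
    q black
    m gray
      m→q: q black — skip
      p gray
        p→o: o is gray → back edge
First back edge: p → o.

p->o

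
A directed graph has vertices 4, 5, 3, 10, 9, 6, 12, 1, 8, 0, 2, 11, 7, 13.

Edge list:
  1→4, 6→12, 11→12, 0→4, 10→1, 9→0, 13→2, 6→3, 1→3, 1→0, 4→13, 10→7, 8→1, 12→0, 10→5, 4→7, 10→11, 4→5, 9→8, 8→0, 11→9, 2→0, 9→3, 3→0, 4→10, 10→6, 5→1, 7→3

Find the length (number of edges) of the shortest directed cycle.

3

For each vertex v, BFS finds the shortest path from v back to v.
The shortest such closed walk is 4 → 5 → 1 → 4, length 3.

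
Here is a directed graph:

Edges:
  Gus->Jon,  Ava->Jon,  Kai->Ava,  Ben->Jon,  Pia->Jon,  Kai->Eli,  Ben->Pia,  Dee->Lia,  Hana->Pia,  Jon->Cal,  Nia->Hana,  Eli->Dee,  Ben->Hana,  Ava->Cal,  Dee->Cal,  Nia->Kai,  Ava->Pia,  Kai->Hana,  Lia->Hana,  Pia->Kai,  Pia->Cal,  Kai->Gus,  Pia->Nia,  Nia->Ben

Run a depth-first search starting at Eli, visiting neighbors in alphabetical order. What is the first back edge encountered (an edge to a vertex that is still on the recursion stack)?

Ava→Pia

DFS from Eli (visiting neighbors in alphabetical order); mark gray on enter, black on exit:
Eli gray
  Dee gray
    Cal gray
    Cal black
    Lia gray
      Hana gray
        Pia gray
          Pia→Cal: Cal black — skip
          Jon gray
            Jon→Cal: Cal black — skip
          Jon black
          Kai gray
            Ava gray
              Ava→Cal: Cal black — skip
              Ava→Jon: Jon black — skip
              Ava→Pia: Pia is gray → back edge
First back edge: Ava → Pia.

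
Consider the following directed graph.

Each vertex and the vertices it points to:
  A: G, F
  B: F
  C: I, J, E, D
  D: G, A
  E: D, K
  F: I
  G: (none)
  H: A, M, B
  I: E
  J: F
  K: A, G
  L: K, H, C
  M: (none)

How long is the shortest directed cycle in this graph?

5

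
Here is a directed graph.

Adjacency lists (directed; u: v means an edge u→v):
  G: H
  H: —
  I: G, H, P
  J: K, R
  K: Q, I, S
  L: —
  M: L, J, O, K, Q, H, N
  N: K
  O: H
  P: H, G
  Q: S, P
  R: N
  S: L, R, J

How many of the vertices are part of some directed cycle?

6

A vertex is on a directed cycle iff it belongs to a strongly connected component of size ≥ 2 (or has a self-loop).
The vertices on cycles are {J, K, N, Q, R, S} — 6 in total.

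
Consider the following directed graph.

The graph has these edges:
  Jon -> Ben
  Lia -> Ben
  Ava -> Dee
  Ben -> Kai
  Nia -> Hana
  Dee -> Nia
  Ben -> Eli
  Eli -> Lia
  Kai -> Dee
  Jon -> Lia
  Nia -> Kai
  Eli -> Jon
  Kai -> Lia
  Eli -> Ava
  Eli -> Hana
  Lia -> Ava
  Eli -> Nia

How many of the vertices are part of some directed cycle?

8

A vertex is on a directed cycle iff it belongs to a strongly connected component of size ≥ 2 (or has a self-loop).
The vertices on cycles are {Ava, Ben, Dee, Eli, Jon, Kai, Lia, Nia} — 8 in total.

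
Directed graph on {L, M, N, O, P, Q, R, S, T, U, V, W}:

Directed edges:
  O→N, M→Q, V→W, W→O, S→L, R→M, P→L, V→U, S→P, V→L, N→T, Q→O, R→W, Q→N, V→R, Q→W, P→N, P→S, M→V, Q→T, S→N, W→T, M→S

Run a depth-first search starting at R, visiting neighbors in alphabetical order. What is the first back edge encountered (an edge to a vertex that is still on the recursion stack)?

P→S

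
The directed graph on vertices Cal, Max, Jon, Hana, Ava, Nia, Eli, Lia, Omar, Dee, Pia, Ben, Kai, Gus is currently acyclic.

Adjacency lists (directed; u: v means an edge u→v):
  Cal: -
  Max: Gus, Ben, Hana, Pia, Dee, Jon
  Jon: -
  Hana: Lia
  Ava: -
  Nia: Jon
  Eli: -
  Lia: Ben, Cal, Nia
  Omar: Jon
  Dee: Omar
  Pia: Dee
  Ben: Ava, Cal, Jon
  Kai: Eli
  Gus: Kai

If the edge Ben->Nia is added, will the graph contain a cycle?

No

Adding Ben→Nia creates a cycle iff Nia can already reach Ben.
Explore from Nia: no path reaches Ben. The graph stays acyclic.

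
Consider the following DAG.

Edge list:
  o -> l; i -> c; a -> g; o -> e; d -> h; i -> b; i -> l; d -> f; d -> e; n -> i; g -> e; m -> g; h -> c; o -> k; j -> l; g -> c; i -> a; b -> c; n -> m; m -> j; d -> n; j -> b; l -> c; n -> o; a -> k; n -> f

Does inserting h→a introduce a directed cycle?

No

Adding h→a creates a cycle iff a can already reach h.
Explore from a: no path reaches h. The graph stays acyclic.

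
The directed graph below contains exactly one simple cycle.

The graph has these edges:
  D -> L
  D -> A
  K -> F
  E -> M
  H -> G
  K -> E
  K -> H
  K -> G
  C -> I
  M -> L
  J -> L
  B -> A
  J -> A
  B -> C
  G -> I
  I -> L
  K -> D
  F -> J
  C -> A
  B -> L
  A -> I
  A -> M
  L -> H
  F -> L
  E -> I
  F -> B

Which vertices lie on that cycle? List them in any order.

G, H, I, L

DFS with gray/black marking from H:
H gray
  G gray
    I gray
      L gray
        L→H: H is gray → back edge
Back edge closes the cycle H → G → I → L → H; its vertices are {G, H, I, L}.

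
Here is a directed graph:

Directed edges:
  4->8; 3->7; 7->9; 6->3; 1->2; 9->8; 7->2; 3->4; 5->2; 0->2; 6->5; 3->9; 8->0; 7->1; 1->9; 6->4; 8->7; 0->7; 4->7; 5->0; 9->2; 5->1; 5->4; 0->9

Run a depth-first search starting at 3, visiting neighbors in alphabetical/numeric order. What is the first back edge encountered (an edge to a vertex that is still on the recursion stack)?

0→7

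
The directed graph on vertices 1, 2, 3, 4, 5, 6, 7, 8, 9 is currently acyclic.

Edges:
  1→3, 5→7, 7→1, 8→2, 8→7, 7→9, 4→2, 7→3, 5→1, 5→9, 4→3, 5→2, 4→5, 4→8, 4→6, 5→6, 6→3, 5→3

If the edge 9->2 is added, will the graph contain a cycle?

No

Adding 9→2 creates a cycle iff 2 can already reach 9.
Explore from 2: no path reaches 9. The graph stays acyclic.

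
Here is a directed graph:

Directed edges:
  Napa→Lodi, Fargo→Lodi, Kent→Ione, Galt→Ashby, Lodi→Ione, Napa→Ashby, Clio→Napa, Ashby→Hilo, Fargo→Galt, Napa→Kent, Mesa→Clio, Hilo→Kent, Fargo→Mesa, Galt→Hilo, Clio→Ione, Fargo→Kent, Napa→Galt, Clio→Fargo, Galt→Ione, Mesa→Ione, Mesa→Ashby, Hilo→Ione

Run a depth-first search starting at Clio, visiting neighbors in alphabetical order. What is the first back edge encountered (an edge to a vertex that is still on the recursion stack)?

DFS from Clio (visiting neighbors in alphabetical order); mark gray on enter, black on exit:
Clio gray
  Fargo gray
    Galt gray
      Ashby gray
        Hilo gray
          Ione gray
          Ione black
          Kent gray
            Kent→Ione: Ione black — skip
          Kent black
        Hilo black
      Ashby black
      Galt→Hilo: Hilo black — skip
      Galt→Ione: Ione black — skip
    Galt black
    Fargo→Kent: Kent black — skip
    Lodi gray
      Lodi→Ione: Ione black — skip
    Lodi black
    Mesa gray
      Mesa→Ashby: Ashby black — skip
      Mesa→Clio: Clio is gray → back edge
First back edge: Mesa → Clio.

Mesa->Clio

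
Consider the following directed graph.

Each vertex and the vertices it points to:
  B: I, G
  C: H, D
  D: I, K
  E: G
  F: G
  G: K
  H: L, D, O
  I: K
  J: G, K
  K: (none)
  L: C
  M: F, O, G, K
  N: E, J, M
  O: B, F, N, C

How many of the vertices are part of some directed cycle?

A vertex is on a directed cycle iff it belongs to a strongly connected component of size ≥ 2 (or has a self-loop).
The vertices on cycles are {C, H, L, M, N, O} — 6 in total.

6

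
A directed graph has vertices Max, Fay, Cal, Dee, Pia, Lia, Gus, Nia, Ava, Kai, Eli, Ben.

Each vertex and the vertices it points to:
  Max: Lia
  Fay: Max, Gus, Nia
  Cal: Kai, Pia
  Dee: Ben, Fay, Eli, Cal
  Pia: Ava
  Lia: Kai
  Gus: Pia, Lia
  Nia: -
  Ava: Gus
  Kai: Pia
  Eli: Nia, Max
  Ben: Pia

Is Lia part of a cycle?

Yes

Lia is on a cycle iff Lia can reach itself via ≥1 edge.
Lia → Kai → Pia → Ava → Gus → Lia — yes.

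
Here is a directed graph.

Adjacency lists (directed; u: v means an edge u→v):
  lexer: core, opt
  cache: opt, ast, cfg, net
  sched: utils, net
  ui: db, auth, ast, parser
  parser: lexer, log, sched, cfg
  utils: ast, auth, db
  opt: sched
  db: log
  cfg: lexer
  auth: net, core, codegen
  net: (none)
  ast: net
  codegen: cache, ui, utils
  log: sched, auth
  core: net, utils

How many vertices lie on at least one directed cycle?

A vertex is on a directed cycle iff it belongs to a strongly connected component of size ≥ 2 (or has a self-loop).
The vertices on cycles are {db, ui, cfg, log, opt, auth, core, cache, lexer, sched, utils, parser, codegen} — 13 in total.

13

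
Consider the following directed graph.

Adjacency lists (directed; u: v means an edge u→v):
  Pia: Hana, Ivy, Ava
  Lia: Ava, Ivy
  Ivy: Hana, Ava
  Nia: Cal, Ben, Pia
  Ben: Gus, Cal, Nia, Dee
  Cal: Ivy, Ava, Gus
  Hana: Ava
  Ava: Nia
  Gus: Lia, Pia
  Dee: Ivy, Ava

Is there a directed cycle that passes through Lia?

Lia is on a cycle iff Lia can reach itself via ≥1 edge.
Lia → Ava → Nia → Cal → Gus → Lia — yes.

Yes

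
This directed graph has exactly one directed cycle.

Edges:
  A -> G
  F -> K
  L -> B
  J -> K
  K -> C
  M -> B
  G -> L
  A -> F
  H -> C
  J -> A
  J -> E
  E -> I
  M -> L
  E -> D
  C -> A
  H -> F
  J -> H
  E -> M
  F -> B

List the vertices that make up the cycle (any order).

DFS with gray/black marking from A:
A gray
  G gray
    L gray
      B gray
      B black
    L black
  G black
  F gray
    K gray
      C gray
        C→A: A is gray → back edge
Back edge closes the cycle A → F → K → C → A; its vertices are {A, C, F, K}.

A, C, F, K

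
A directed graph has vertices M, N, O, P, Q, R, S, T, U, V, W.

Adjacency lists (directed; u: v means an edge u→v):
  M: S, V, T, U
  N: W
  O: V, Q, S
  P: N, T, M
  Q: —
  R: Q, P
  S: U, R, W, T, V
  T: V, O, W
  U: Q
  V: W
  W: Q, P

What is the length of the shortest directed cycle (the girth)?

3

For each vertex v, BFS finds the shortest path from v back to v.
The shortest such closed walk is P → T → W → P, length 3.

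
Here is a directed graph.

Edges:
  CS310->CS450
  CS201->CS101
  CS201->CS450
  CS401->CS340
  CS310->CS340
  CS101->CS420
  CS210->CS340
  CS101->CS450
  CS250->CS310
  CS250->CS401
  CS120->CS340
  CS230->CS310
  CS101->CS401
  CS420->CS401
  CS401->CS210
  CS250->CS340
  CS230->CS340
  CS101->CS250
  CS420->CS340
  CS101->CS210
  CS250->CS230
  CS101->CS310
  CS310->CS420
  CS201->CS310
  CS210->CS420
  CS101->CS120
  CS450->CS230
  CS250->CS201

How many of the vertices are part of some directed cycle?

A vertex is on a directed cycle iff it belongs to a strongly connected component of size ≥ 2 (or has a self-loop).
The vertices on cycles are {CS101, CS201, CS210, CS230, CS250, CS310, CS401, CS420, CS450} — 9 in total.

9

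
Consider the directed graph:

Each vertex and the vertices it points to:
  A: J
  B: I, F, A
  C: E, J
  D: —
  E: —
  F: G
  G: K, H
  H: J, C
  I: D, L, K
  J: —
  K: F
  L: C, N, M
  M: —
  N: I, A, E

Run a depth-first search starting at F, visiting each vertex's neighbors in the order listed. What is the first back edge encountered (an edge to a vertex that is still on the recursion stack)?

K→F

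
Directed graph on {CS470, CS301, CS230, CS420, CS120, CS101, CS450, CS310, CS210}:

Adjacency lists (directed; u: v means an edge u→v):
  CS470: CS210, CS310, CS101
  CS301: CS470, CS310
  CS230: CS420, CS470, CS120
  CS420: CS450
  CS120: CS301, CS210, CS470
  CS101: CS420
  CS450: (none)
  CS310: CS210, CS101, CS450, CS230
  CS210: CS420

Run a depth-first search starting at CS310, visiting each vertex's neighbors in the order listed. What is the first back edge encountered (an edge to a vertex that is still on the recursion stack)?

DFS from CS310 (visiting each vertex's neighbors in the order listed); mark gray on enter, black on exit:
CS310 gray
  CS210 gray
    CS420 gray
      CS450 gray
      CS450 black
    CS420 black
  CS210 black
  CS101 gray
    CS101→CS420: CS420 black — skip
  CS101 black
  CS310→CS450: CS450 black — skip
  CS230 gray
    CS230→CS420: CS420 black — skip
    CS470 gray
      CS470→CS210: CS210 black — skip
      CS470→CS310: CS310 is gray → back edge
First back edge: CS470 → CS310.

CS470→CS310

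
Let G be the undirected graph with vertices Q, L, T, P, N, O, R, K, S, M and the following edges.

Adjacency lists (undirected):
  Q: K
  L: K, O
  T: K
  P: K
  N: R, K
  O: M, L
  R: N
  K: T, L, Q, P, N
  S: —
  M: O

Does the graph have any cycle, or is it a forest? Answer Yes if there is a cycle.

No

DFS, tracking each vertex's parent; an edge to a visited non-parent vertex closes a cycle.
Start from K:
visit K (parent –)
  visit T (parent K)
    T–K: parent, skip
  visit L (parent K)
    L–K: parent, skip
    visit O (parent L)
      visit M (parent O)
        M–O: parent, skip
      O–L: parent, skip
  visit Q (parent K)
    Q–K: parent, skip
  visit P (parent K)
    P–K: parent, skip
  visit N (parent K)
    visit R (parent N)
      R–N: parent, skip
    N–K: parent, skip
visit S (parent –)
No non-parent visited neighbor found — the graph is a forest.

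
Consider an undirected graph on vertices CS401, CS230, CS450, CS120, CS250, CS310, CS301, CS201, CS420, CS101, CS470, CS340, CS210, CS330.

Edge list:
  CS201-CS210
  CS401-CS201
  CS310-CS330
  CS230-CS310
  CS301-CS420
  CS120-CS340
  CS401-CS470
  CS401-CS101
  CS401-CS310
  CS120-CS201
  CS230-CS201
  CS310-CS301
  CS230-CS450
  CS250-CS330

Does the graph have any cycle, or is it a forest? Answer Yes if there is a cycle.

Yes

DFS, tracking each vertex's parent; an edge to a visited non-parent vertex closes a cycle.
Start from CS401:
visit CS401 (parent –)
  visit CS201 (parent CS401)
    visit CS210 (parent CS201)
      CS210–CS201: parent, skip
    visit CS120 (parent CS201)
      visit CS340 (parent CS120)
        CS340–CS120: parent, skip
      CS120–CS201: parent, skip
    CS201–CS401: parent, skip
    visit CS230 (parent CS201)
      CS230–CS201: parent, skip
      visit CS450 (parent CS230)
        CS450–CS230: parent, skip
      visit CS310 (parent CS230)
        CS310–CS230: parent, skip
        visit CS301 (parent CS310)
          CS301–CS310: parent, skip
          visit CS420 (parent CS301)
            CS420–CS301: parent, skip
        visit CS330 (parent CS310)
          CS330–CS310: parent, skip
          visit CS250 (parent CS330)
            CS250–CS330: parent, skip
        CS310–CS401: CS401 visited and ≠ parent → cycle
Cycle: CS401 – CS201 – CS230 – CS310 – CS401.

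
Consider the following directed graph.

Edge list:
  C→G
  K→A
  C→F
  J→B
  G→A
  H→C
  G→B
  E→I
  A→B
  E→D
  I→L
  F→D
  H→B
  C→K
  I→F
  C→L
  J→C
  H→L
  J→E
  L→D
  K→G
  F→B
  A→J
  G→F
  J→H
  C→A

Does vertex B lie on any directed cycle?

No

B lies on a cycle iff there is a path from B back to itself.
Exploring from B, it never reaches itself; equivalently, its strongly connected component is a singleton.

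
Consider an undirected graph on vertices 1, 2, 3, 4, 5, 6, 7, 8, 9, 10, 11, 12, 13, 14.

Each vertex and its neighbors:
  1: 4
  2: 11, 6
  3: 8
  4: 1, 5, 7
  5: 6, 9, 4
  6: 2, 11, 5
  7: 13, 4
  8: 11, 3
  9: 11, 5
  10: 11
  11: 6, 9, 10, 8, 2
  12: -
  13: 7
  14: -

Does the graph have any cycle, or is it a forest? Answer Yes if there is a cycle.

DFS, tracking each vertex's parent; an edge to a visited non-parent vertex closes a cycle.
Start from 4:
visit 4 (parent –)
  visit 1 (parent 4)
    1–4: parent, skip
  visit 5 (parent 4)
    visit 6 (parent 5)
      visit 2 (parent 6)
        visit 11 (parent 2)
          11–6: 6 visited and ≠ parent → cycle
Cycle: 6 – 2 – 11 – 6.

Yes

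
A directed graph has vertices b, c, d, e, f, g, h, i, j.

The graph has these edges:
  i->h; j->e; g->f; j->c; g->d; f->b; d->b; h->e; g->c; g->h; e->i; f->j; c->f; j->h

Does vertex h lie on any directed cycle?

h is on a cycle iff h can reach itself via ≥1 edge.
h → e → i → h — yes.

Yes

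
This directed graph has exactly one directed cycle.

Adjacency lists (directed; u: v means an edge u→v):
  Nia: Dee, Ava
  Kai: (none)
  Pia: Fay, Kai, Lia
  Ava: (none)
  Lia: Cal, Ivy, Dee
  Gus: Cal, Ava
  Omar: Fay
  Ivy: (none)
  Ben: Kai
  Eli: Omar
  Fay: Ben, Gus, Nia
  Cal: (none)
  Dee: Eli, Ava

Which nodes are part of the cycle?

Dee, Eli, Fay, Nia, Omar

DFS with gray/black marking from Fay:
Fay gray
  Ben gray
    Kai gray
    Kai black
  Ben black
  Gus gray
    Cal gray
    Cal black
    Ava gray
    Ava black
  Gus black
  Nia gray
    Dee gray
      Eli gray
        Omar gray
          Omar→Fay: Fay is gray → back edge
Back edge closes the cycle Fay → Nia → Dee → Eli → Omar → Fay; its vertices are {Dee, Eli, Fay, Nia, Omar}.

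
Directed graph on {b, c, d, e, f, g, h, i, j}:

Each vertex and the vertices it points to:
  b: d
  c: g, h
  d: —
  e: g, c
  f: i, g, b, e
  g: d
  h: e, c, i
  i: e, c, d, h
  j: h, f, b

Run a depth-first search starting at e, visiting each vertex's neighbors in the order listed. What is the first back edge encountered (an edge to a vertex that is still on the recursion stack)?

DFS from e (visiting each vertex's neighbors in the order listed); mark gray on enter, black on exit:
e gray
  g gray
    d gray
    d black
  g black
  c gray
    c→g: g black — skip
    h gray
      h→e: e is gray → back edge
First back edge: h → e.

h->e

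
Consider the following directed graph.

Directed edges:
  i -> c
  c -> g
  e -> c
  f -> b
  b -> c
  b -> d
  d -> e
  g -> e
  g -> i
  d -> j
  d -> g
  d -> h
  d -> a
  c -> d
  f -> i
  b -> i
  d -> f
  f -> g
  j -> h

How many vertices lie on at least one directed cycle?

A vertex is on a directed cycle iff it belongs to a strongly connected component of size ≥ 2 (or has a self-loop).
The vertices on cycles are {b, c, d, e, f, g, i} — 7 in total.

7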